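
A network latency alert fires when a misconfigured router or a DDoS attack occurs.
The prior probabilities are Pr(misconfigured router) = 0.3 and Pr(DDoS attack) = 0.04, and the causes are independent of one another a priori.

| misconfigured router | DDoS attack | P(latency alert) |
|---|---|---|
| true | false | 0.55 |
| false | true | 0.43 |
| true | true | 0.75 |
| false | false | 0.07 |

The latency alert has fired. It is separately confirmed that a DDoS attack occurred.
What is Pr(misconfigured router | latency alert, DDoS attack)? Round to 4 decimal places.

P(latency alert | DDoS attack) = 0.43×0.7 + 0.75×0.3 = 0.301000 + 0.225000 = 0.526000
Of this, 0.225000 comes from 0.75×0.3 (the misconfigured router=true cases).
So P(misconfigured router | latency alert, DDoS attack) = 0.225000/0.526000 ≈ 0.4278.

Pr(misconfigured router | latency alert, DDoS attack) ≈ 0.4278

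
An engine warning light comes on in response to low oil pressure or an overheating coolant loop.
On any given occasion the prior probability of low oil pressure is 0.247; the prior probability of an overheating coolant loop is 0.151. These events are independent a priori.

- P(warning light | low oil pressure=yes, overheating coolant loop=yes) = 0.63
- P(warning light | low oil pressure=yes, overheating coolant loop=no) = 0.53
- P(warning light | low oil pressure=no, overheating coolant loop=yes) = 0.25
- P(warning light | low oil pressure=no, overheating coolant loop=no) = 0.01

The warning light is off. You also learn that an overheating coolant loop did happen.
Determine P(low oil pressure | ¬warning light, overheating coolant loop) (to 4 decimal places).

P(¬warning light | overheating coolant loop) = 0.75*0.753 + 0.37*0.247 = 0.564750 + 0.091390 = 0.656140
The low oil pressure-present share is 0.37*0.247 = 0.091390.
P(low oil pressure | ¬warning light, overheating coolant loop) = 0.091390 / 0.656140 ≈ 0.1393

P(low oil pressure | ¬warning light, overheating coolant loop) ≈ 0.1393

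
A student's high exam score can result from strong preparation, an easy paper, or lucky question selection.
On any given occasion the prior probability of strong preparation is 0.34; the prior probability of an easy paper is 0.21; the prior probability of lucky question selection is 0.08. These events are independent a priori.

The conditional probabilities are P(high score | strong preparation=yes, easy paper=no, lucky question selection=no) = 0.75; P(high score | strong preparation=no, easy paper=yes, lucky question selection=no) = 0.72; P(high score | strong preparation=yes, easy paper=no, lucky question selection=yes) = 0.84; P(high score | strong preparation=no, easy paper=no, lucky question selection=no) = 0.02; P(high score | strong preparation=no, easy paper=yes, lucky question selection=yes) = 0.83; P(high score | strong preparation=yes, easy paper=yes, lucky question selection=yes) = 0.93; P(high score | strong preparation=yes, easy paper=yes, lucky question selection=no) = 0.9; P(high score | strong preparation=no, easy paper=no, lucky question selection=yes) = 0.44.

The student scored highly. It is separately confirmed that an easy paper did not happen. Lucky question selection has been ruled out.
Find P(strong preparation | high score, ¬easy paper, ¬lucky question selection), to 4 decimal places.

P(strong preparation | high score, ¬easy paper, ¬lucky question selection) ≈ 0.9508

P(high score | ¬easy paper, ¬lucky question selection) = 0.02*0.66 + 0.75*0.34 = 0.013200 + 0.255000 = 0.268200
Of this, 0.255000 comes from 0.75*0.34 (the strong preparation=true cases).
P(strong preparation | high score, ¬easy paper, ¬lucky question selection) = 0.255000 / 0.268200 ≈ 0.9508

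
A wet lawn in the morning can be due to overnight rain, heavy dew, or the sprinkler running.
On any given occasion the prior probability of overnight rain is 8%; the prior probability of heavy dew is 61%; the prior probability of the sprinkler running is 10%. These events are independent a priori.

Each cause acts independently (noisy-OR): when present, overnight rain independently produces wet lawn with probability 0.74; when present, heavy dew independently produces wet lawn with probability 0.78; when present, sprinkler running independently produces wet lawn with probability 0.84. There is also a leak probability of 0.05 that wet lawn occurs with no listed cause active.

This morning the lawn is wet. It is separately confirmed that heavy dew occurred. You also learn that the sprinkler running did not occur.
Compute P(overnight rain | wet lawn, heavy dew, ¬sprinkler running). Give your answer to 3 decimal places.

P(overnight rain | wet lawn, heavy dew, ¬sprinkler running) ≈ 0.094

Under noisy-OR, P(wet lawn | causes) = 1 − (1−0.05)·∏(1−qᵢ) over the active causes.
Numerator (weight on configurations with overnight rain): 0.94566×0.08 = 0.075653
The normalizing constant is 0.791×0.92 + 0.94566×0.08 = 0.803373
P(overnight rain | wet lawn, heavy dew, ¬sprinkler running) = 0.075653/0.803373 ≈ 0.094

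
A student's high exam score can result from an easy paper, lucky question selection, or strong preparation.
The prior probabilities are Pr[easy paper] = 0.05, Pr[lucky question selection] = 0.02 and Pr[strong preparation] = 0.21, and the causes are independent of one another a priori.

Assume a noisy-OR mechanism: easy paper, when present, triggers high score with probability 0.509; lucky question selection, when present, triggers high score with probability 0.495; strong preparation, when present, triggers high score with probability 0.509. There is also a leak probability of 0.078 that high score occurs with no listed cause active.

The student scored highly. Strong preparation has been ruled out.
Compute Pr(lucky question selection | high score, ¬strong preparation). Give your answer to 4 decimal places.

Pr(lucky question selection | high score, ¬strong preparation) ≈ 0.0990

Under noisy-OR, P(high score | causes) = 1 − (1−0.078)·∏(1−qᵢ) over the active causes.
P(high score | ¬strong preparation) = 0.078*0.95*0.98 + 0.53439*0.95*0.02 + 0.547298*0.05*0.98 + 0.771385*0.05*0.02 = 0.072618 + 0.010153 + 0.026818 + 0.000771 = 0.110360
Restricting to configurations with lucky question selection present: 0.010153 + 0.000771 = 0.010924.
P(lucky question selection | high score, ¬strong preparation) = 0.010924 / 0.110360 ≈ 0.0990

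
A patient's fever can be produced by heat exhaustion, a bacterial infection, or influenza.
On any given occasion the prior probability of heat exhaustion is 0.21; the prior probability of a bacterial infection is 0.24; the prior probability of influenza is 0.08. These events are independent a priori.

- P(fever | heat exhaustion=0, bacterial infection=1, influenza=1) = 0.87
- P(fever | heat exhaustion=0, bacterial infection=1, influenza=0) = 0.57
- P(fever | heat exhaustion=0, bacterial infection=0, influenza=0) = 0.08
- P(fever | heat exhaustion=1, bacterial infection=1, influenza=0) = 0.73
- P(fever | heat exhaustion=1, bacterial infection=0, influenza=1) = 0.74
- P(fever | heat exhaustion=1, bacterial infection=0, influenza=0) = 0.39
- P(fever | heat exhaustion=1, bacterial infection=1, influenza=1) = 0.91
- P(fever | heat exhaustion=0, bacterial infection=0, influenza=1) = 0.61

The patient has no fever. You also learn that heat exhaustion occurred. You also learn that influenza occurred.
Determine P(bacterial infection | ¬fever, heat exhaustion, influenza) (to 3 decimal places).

Numerator (weight on configurations with bacterial infection): 0.09*0.24 = 0.021600
Normalizer over all consistent configurations: 0.26*0.76 + 0.09*0.24 = 0.219200
P(bacterial infection | ¬fever, heat exhaustion, influenza) = 0.021600/0.219200 ≈ 0.099

P(bacterial infection | ¬fever, heat exhaustion, influenza) ≈ 0.099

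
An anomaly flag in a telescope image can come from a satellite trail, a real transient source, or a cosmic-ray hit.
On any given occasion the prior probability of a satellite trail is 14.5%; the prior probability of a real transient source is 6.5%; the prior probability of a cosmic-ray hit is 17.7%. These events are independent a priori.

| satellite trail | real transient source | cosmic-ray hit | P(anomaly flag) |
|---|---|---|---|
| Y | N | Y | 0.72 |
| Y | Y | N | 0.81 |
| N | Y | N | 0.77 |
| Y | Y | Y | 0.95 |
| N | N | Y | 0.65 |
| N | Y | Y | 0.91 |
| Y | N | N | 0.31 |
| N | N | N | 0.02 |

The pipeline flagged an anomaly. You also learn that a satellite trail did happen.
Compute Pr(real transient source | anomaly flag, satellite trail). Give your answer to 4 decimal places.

Pr(real transient source | anomaly flag, satellite trail) ≈ 0.1317

P(anomaly flag | satellite trail) = 0.31*0.935*0.823 + 0.72*0.935*0.177 + 0.81*0.065*0.823 + 0.95*0.065*0.177 = 0.238547 + 0.119156 + 0.043331 + 0.010930 = 0.411964
Of this, 0.054261 comes from 0.043331 + 0.010930 (the real transient source=true cases).
P(real transient source | anomaly flag, satellite trail) = 0.054261 / 0.411964 ≈ 0.1317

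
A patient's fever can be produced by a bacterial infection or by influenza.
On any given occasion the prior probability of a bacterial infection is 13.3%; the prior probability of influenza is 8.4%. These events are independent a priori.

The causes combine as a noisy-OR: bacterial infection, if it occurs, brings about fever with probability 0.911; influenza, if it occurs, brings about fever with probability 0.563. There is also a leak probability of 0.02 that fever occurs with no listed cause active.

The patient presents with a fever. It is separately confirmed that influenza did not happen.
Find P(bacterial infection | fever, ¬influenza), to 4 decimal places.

Under noisy-OR, P(fever | causes) = 1 − (1−0.02)·∏(1−qᵢ) over the active causes.
Numerator (weight on configurations with bacterial infection): 0.91278·0.133 = 0.121400
Normalizer over all consistent configurations: 0.02·0.867 + 0.91278·0.133 = 0.138740
Posterior = 0.121400 / 0.138740 ≈ 0.8750

P(bacterial infection | fever, ¬influenza) ≈ 0.8750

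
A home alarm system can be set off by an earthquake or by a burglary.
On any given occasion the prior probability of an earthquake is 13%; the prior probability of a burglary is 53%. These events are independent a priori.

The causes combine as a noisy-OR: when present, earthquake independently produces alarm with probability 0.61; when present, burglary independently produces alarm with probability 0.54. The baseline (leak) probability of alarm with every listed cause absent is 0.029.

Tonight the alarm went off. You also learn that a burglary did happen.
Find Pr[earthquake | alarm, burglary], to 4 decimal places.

Pr[earthquake | alarm, burglary] ≈ 0.1823

Under noisy-OR, P(alarm | causes) = 1 − (1−0.029)·∏(1−qᵢ) over the active causes.
P(alarm | burglary) = 0.55334·0.87 + 0.825803·0.13 = 0.481406 + 0.107354 = 0.588760
The earthquake-present share is 0.825803·0.13 = 0.107354.
So P(earthquake | alarm, burglary) = 0.107354/0.588760 ≈ 0.1823.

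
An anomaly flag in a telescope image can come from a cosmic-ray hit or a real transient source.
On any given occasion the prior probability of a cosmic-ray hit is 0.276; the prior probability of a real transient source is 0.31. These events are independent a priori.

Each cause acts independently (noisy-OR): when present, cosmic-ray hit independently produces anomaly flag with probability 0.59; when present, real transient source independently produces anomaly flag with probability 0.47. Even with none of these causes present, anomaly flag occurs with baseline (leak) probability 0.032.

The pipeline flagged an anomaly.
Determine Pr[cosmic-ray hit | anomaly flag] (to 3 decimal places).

Under noisy-OR, P(anomaly flag | causes) = 1 − (1−0.032)·∏(1−qᵢ) over the active causes.
By total probability over the 4 (cosmic-ray hit, real transient source) configurations:
  P(anomaly flag) = 0.032*0.724*0.69 + 0.48696*0.724*0.31 + 0.60312*0.276*0.69 + 0.789654*0.276*0.31
        = 0.015986 + 0.109293 + 0.114858 + 0.067563 = 0.307700
The terms with cosmic-ray hit present sum to 0.182421, so
  P(cosmic-ray hit | anomaly flag) = 0.182421 / 0.307700 ≈ 0.593

Pr[cosmic-ray hit | anomaly flag] ≈ 0.593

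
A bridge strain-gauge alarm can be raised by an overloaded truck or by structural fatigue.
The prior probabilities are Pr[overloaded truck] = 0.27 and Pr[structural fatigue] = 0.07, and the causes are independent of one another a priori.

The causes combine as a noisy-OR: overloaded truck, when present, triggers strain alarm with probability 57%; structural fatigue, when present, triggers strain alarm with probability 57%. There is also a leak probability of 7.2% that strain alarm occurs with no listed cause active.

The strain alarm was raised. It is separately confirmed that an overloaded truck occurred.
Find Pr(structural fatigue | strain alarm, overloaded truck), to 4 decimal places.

Pr(structural fatigue | strain alarm, overloaded truck) ≈ 0.0940

Under noisy-OR, P(strain alarm | causes) = 1 − (1−0.072)·∏(1−qᵢ) over the active causes.
Sum P(strain alarm|·) weighted by the priors over both values of structural fatigue:
  P(strain alarm | overloaded truck) = 0.60096*0.93 + 0.828413*0.07
        = 0.558893 + 0.057989 = 0.616882
Keeping only the structural fatigue-present terms gives 0.057989, so
  P(structural fatigue | strain alarm, overloaded truck) = 0.057989 / 0.616882 ≈ 0.0940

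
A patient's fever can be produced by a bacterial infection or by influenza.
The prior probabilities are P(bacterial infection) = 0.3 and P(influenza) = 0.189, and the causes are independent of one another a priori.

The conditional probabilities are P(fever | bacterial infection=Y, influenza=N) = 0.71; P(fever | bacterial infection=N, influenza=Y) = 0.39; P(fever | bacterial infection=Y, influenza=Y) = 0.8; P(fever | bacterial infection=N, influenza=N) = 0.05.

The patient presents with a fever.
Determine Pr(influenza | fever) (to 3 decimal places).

P(fever) = 0.05·0.7·0.811 + 0.39·0.7·0.189 + 0.71·0.3·0.811 + 0.8·0.3·0.189 = 0.028385 + 0.051597 + 0.172743 + 0.045360 = 0.298085
Of this, 0.096957 comes from 0.051597 + 0.045360 (the influenza=true cases).
So P(influenza | fever) = 0.096957/0.298085 ≈ 0.325.

Pr(influenza | fever) ≈ 0.325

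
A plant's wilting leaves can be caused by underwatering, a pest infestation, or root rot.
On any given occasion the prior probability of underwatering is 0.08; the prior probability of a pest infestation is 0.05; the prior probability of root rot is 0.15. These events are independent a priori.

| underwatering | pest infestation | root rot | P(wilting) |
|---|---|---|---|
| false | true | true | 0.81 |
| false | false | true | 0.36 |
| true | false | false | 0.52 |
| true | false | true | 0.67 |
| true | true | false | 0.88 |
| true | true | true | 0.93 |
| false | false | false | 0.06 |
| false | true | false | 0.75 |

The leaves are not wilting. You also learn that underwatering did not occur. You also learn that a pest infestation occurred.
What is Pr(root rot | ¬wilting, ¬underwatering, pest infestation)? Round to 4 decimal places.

P(¬wilting | ¬underwatering, pest infestation) = 0.25·0.85 + 0.19·0.15 = 0.212500 + 0.028500 = 0.241000
The root rot-present share is 0.19·0.15 = 0.028500.
So P(root rot | ¬wilting, ¬underwatering, pest infestation) = 0.028500/0.241000 ≈ 0.1183.

Pr(root rot | ¬wilting, ¬underwatering, pest infestation) ≈ 0.1183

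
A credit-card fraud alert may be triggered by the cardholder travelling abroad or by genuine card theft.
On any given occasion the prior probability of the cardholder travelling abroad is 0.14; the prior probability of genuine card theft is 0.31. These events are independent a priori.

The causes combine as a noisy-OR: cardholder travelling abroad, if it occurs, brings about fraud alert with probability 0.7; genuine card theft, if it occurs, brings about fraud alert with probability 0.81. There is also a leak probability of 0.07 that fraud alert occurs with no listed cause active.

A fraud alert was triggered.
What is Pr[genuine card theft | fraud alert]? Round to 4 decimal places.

Under noisy-OR, P(fraud alert | causes) = 1 − (1−0.07)·∏(1−qᵢ) over the active causes.
Weight on genuine card theft=true, given the evidence: 0.219492 + 0.041099 = 0.260591
Normalizer over all consistent configurations: 0.07*0.86*0.69 + 0.8233*0.86*0.31 + 0.721*0.14*0.69 + 0.94699*0.14*0.31 = 0.371778
Posterior = 0.260591 / 0.371778 ≈ 0.7009

Pr[genuine card theft | fraud alert] ≈ 0.7009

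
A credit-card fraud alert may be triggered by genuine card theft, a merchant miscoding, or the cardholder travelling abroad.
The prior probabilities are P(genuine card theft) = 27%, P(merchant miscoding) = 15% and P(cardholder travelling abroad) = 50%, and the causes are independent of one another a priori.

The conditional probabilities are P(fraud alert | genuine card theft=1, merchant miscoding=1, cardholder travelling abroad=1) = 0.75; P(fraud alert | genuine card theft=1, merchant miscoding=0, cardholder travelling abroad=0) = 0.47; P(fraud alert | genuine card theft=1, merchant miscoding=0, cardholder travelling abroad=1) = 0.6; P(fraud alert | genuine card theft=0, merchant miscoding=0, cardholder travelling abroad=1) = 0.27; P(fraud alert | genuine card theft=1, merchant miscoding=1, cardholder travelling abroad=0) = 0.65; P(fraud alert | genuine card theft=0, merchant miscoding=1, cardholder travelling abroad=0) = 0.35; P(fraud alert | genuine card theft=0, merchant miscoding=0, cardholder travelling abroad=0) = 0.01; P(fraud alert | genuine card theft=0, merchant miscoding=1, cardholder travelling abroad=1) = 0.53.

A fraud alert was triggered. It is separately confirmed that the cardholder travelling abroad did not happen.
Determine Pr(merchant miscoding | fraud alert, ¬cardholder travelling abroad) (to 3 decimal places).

Pr(merchant miscoding | fraud alert, ¬cardholder travelling abroad) ≈ 0.362

For the numerator, keep only merchant miscoding=true terms: 0.038325 + 0.026325 = 0.064650
Normalizer over all consistent configurations: 0.01×0.73×0.85 + 0.35×0.73×0.15 + 0.47×0.27×0.85 + 0.65×0.27×0.15 = 0.178720
P(merchant miscoding | fraud alert, ¬cardholder travelling abroad) = 0.064650/0.178720 ≈ 0.362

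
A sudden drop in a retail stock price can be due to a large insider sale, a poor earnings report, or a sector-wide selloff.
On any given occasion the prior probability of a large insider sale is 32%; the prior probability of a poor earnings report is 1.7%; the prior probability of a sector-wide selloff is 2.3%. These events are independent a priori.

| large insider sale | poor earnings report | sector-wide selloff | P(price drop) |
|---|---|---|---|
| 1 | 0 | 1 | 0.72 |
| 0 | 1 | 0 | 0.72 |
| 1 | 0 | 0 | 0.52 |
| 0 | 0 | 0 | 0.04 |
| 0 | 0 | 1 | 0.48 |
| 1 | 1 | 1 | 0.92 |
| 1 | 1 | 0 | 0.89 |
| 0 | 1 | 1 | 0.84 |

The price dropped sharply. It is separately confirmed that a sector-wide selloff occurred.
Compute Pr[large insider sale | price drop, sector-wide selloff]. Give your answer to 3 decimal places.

P(price drop | sector-wide selloff) = 0.48·0.68·0.983 + 0.84·0.68·0.017 + 0.72·0.32·0.983 + 0.92·0.32·0.017 = 0.320851 + 0.009710 + 0.226483 + 0.005005 = 0.562049
Of this, 0.231488 comes from 0.226483 + 0.005005 (the large insider sale=true cases).
P(large insider sale | price drop, sector-wide selloff) = 0.231488 / 0.562049 ≈ 0.412

Pr[large insider sale | price drop, sector-wide selloff] ≈ 0.412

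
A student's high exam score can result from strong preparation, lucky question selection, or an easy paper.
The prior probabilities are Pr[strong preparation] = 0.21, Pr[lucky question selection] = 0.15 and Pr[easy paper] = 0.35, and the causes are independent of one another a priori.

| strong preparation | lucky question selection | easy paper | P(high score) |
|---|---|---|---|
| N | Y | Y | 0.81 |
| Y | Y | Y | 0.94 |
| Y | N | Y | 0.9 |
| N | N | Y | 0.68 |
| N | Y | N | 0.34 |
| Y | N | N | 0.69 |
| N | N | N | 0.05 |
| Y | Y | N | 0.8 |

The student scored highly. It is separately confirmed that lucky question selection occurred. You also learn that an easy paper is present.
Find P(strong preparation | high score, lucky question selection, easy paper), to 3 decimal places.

P(strong preparation | high score, lucky question selection, easy paper) ≈ 0.236

Numerator (weight on configurations with strong preparation): 0.94·0.21 = 0.197400
Denominator P(high score | lucky question selection, easy paper): 0.81·0.79 + 0.94·0.21 = 0.837300
P(strong preparation | high score, lucky question selection, easy paper) = 0.197400/0.837300 ≈ 0.236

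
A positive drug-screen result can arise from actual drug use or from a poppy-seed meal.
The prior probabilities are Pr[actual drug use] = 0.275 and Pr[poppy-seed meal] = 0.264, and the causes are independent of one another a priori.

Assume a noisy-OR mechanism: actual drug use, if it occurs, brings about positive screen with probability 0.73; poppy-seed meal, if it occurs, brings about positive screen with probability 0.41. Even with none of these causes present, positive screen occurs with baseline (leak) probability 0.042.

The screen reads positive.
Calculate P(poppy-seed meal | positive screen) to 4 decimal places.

P(poppy-seed meal | positive screen) ≈ 0.4563

Under noisy-OR, P(positive screen | causes) = 1 − (1−0.042)·∏(1−qᵢ) over the active causes.
P(positive screen) = 0.042·0.725·0.736 + 0.43478·0.725·0.264 + 0.74134·0.275·0.736 + 0.847391·0.275·0.264 = 0.022411 + 0.083217 + 0.150047 + 0.061521 = 0.317196
The poppy-seed meal-present share is 0.083217 + 0.061521 = 0.144738.
P(poppy-seed meal | positive screen) = 0.144738 / 0.317196 ≈ 0.4563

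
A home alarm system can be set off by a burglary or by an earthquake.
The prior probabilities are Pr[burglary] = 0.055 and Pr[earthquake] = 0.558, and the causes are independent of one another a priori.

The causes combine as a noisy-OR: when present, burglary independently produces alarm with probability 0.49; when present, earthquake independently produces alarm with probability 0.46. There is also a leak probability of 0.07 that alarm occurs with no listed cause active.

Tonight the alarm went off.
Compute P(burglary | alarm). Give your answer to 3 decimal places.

P(burglary | alarm) ≈ 0.109

Under noisy-OR, P(alarm | causes) = 1 − (1−0.07)·∏(1−qᵢ) over the active causes.
P(alarm) = 0.07×0.945×0.442 + 0.4978×0.945×0.558 + 0.5257×0.055×0.442 + 0.743878×0.055×0.558 = 0.029238 + 0.262495 + 0.012780 + 0.022830 = 0.327343
Restricting to configurations with burglary present: 0.012780 + 0.022830 = 0.035610.
P(burglary | alarm) = 0.035610 / 0.327343 ≈ 0.109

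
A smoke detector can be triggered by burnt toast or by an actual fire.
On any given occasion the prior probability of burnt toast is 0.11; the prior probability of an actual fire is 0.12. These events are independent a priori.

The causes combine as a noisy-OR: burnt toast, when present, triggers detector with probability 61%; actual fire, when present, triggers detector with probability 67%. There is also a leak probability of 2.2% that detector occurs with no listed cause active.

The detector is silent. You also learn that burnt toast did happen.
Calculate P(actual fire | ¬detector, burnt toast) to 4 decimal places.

Under noisy-OR, P(detector | causes) = 1 − (1−0.022)·∏(1−qᵢ) over the active causes.
Sum P(¬detector|·) weighted by the priors over both values of actual fire:
  P(¬detector | burnt toast) = 0.38142·0.88 + 0.125869·0.12
        = 0.335650 + 0.015104 = 0.350754
Configurations with actual fire contribute 0.015104, so
  P(actual fire | ¬detector, burnt toast) = 0.015104 / 0.350754 ≈ 0.0431

P(actual fire | ¬detector, burnt toast) ≈ 0.0431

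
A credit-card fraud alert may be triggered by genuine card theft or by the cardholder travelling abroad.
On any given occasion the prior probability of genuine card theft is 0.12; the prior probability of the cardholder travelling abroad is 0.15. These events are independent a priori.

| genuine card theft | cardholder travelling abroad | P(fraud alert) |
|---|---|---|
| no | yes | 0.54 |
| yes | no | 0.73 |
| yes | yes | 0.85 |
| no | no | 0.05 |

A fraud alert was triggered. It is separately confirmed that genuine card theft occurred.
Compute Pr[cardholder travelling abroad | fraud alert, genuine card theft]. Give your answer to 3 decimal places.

Pr[cardholder travelling abroad | fraud alert, genuine card theft] ≈ 0.170

Enumerate both values of cardholder travelling abroad and weight by the priors:
  P(fraud alert | genuine card theft) = 0.73×0.85 + 0.85×0.15
        = 0.620500 + 0.127500 = 0.748000
The terms with cardholder travelling abroad present sum to 0.127500, so
  P(cardholder travelling abroad | fraud alert, genuine card theft) = 0.127500 / 0.748000 ≈ 0.170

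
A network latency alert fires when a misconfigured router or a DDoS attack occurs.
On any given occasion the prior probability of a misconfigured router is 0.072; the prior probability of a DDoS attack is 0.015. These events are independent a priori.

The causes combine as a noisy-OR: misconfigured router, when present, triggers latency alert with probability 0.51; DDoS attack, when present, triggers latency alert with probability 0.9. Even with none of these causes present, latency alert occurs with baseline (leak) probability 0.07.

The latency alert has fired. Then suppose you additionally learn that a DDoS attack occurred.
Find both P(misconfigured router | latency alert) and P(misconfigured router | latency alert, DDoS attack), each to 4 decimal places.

P(misconfigured router | latency alert) ≈ 0.3409; P(misconfigured router | latency alert, DDoS attack) ≈ 0.0755

Under noisy-OR, P(latency alert | causes) = 1 − (1−0.07)·∏(1−qᵢ) over the active causes.
Sum P(latency alert|·) weighted by the priors over the 4 (misconfigured router, DDoS attack) configurations:
  P(latency alert) = 0.07×0.928×0.985 + 0.907×0.928×0.015 + 0.5443×0.072×0.985 + 0.95443×0.072×0.015
        = 0.063986 + 0.012625 + 0.038602 + 0.001031 = 0.116244
The terms with misconfigured router present sum to 0.039633, so
  P(misconfigured router | latency alert) = 0.039633 / 0.116244 ≈ 0.3409

Now condition on the additional information:
P(latency alert | DDoS attack) = 0.907*0.928 + 0.95443*0.072 = 0.841696 + 0.068719 = 0.910415
Restricting to configurations with misconfigured router present: 0.95443*0.072 = 0.068719.
So P(misconfigured router | latency alert, DDoS attack) = 0.068719/0.910415 ≈ 0.0755.
— DDoS attack explains away the evidence for misconfigured router.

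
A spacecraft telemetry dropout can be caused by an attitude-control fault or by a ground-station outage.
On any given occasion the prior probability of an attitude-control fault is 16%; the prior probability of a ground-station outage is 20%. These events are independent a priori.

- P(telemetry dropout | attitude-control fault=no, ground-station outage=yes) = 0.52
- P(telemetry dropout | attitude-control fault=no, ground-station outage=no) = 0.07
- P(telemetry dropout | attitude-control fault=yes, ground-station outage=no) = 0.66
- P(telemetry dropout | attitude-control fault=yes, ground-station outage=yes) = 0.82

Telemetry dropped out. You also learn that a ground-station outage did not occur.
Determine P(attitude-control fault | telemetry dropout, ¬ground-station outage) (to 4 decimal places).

P(attitude-control fault | telemetry dropout, ¬ground-station outage) ≈ 0.6423

Numerator (weight on configurations with attitude-control fault): 0.66·0.16 = 0.105600
Normalizer over all consistent configurations: 0.07·0.84 + 0.66·0.16 = 0.164400
P(attitude-control fault | telemetry dropout, ¬ground-station outage) = 0.105600/0.164400 ≈ 0.6423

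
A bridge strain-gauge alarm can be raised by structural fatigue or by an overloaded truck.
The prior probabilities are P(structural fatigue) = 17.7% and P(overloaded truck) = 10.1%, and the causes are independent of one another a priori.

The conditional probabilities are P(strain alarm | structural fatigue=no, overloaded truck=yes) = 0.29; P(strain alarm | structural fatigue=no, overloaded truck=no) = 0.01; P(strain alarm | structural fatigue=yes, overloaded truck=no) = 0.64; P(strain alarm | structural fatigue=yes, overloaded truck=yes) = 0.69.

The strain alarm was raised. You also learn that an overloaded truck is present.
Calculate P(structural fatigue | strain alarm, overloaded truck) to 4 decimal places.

P(strain alarm | overloaded truck) = 0.29×0.823 + 0.69×0.177 = 0.238670 + 0.122130 = 0.360800
The structural fatigue-present share is 0.69×0.177 = 0.122130.
So P(structural fatigue | strain alarm, overloaded truck) = 0.122130/0.360800 ≈ 0.3385.

P(structural fatigue | strain alarm, overloaded truck) ≈ 0.3385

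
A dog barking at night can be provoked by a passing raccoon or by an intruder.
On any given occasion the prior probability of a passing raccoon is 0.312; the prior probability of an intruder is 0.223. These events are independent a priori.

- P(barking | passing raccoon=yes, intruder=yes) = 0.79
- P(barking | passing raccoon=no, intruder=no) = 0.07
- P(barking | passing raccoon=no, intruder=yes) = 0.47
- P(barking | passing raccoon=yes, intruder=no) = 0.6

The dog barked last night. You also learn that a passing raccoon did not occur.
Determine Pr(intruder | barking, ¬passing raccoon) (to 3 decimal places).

Pr(intruder | barking, ¬passing raccoon) ≈ 0.658

By total probability over both values of intruder:
  P(barking | ¬passing raccoon) = 0.07·0.777 + 0.47·0.223
        = 0.054390 + 0.104810 = 0.159200
Configurations with intruder contribute 0.104810, so
  P(intruder | barking, ¬passing raccoon) = 0.104810 / 0.159200 ≈ 0.658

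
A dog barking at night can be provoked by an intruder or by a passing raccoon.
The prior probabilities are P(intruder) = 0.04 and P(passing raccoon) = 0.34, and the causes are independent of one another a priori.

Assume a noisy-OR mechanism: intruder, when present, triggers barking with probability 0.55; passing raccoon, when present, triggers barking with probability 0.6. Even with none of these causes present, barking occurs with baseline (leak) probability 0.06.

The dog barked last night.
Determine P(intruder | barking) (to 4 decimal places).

Under noisy-OR, P(barking | causes) = 1 − (1−0.06)·∏(1−qᵢ) over the active causes.
For the numerator, keep only intruder=true terms: 0.015233 + 0.011299 = 0.026532
The normalizing constant is 0.06·0.96·0.66 + 0.624·0.96·0.34 + 0.577·0.04·0.66 + 0.8308·0.04·0.34 = 0.268222
Posterior = 0.026532 / 0.268222 ≈ 0.0989

P(intruder | barking) ≈ 0.0989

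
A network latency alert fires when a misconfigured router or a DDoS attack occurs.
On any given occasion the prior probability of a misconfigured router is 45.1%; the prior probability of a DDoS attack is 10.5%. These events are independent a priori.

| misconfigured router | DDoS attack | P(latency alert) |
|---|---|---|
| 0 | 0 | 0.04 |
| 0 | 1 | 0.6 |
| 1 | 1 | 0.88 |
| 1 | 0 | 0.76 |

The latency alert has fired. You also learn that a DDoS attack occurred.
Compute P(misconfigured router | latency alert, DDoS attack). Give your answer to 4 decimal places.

Numerator (weight on configurations with misconfigured router): 0.88·0.451 = 0.396880
Normalizer over all consistent configurations: 0.6·0.549 + 0.88·0.451 = 0.726280
Posterior = 0.396880 / 0.726280 ≈ 0.5465

P(misconfigured router | latency alert, DDoS attack) ≈ 0.5465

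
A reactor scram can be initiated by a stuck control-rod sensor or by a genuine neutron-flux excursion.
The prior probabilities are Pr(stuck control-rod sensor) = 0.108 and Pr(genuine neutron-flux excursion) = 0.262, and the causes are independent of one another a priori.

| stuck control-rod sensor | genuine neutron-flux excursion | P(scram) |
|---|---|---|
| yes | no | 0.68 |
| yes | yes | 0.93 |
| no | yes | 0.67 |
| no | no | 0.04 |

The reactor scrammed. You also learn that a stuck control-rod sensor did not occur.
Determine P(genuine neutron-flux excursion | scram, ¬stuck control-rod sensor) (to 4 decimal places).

P(genuine neutron-flux excursion | scram, ¬stuck control-rod sensor) ≈ 0.8560

P(scram | ¬stuck control-rod sensor) = 0.04*0.738 + 0.67*0.262 = 0.029520 + 0.175540 = 0.205060
Of this, 0.175540 comes from 0.67*0.262 (the genuine neutron-flux excursion=true cases).
So P(genuine neutron-flux excursion | scram, ¬stuck control-rod sensor) = 0.175540/0.205060 ≈ 0.8560.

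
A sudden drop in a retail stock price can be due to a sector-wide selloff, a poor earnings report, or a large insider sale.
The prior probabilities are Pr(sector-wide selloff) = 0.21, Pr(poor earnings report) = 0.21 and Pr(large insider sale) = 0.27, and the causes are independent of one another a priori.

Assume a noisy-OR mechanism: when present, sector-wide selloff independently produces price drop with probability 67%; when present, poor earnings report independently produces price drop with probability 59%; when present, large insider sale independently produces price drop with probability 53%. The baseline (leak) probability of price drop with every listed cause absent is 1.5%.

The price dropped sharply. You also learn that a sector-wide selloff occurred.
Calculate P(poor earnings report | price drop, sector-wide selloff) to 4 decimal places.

P(poor earnings report | price drop, sector-wide selloff) ≈ 0.2461

Under noisy-OR, P(price drop | causes) = 1 − (1−0.015)·∏(1−qᵢ) over the active causes.
P(price drop | sector-wide selloff) = 0.67495·0.79·0.73 + 0.847226·0.79·0.27 + 0.86673·0.21·0.73 + 0.937363·0.21·0.27 = 0.389244 + 0.180713 + 0.132870 + 0.053148 = 0.755975
Restricting to configurations with poor earnings report present: 0.132870 + 0.053148 = 0.186018.
So P(poor earnings report | price drop, sector-wide selloff) = 0.186018/0.755975 ≈ 0.2461.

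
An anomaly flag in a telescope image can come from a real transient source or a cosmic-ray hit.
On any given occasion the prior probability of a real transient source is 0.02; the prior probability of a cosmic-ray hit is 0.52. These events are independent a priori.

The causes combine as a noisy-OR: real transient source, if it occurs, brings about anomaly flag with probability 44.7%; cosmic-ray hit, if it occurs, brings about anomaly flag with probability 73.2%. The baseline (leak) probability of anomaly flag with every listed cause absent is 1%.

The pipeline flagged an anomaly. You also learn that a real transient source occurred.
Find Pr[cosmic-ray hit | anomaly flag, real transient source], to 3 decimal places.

Under noisy-OR, P(anomaly flag | causes) = 1 − (1−0.01)·∏(1−qᵢ) over the active causes.
Weight on cosmic-ray hit=true, given the evidence: 0.853278*0.52 = 0.443705
Denominator P(anomaly flag | real transient source): 0.45253*0.48 + 0.853278*0.52 = 0.660919
P(cosmic-ray hit | anomaly flag, real transient source) = 0.443705/0.660919 ≈ 0.671

Pr[cosmic-ray hit | anomaly flag, real transient source] ≈ 0.671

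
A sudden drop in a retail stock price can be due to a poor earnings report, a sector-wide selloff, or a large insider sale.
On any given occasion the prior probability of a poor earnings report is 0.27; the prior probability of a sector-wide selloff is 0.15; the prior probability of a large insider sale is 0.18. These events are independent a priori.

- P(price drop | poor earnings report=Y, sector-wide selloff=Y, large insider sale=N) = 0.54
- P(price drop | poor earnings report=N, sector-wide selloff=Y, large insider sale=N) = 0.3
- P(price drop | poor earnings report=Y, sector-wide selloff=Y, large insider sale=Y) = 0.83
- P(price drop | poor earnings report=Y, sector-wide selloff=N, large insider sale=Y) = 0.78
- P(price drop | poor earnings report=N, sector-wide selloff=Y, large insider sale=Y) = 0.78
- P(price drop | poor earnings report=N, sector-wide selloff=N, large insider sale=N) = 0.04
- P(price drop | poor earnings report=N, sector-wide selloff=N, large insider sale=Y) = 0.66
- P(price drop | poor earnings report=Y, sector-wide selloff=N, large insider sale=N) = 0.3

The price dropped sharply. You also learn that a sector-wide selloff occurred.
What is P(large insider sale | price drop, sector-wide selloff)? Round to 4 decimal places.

P(large insider sale | price drop, sector-wide selloff) ≈ 0.3232

P(price drop | sector-wide selloff) = 0.3*0.73*0.82 + 0.78*0.73*0.18 + 0.54*0.27*0.82 + 0.83*0.27*0.18 = 0.179580 + 0.102492 + 0.119556 + 0.040338 = 0.441966
Restricting to configurations with large insider sale present: 0.102492 + 0.040338 = 0.142830.
So P(large insider sale | price drop, sector-wide selloff) = 0.142830/0.441966 ≈ 0.3232.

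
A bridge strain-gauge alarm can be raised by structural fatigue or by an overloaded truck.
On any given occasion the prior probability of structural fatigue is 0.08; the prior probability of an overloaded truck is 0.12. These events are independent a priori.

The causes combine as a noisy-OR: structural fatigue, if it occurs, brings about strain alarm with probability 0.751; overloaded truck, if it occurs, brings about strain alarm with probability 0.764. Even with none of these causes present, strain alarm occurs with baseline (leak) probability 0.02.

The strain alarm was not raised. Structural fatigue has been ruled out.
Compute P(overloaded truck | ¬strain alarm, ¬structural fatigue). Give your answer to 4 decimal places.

Under noisy-OR, P(strain alarm | causes) = 1 − (1−0.02)·∏(1−qᵢ) over the active causes.
P(¬strain alarm | ¬structural fatigue) = 0.98*0.88 + 0.23128*0.12 = 0.862400 + 0.027754 = 0.890154
Restricting to configurations with overloaded truck present: 0.23128*0.12 = 0.027754.
Hence the posterior is 0.027754/0.890154 ≈ 0.0312.

P(overloaded truck | ¬strain alarm, ¬structural fatigue) ≈ 0.0312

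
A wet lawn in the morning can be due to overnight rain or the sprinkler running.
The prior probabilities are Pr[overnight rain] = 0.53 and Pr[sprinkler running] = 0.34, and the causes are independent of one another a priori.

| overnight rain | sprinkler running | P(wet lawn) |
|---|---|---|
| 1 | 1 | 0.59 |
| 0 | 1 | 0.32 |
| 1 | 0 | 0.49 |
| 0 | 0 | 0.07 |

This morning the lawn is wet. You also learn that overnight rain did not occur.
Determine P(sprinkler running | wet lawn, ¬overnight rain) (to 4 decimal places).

P(wet lawn | ¬overnight rain) = 0.07*0.66 + 0.32*0.34 = 0.046200 + 0.108800 = 0.155000
The sprinkler running-present share is 0.32*0.34 = 0.108800.
P(sprinkler running | wet lawn, ¬overnight rain) = 0.108800 / 0.155000 ≈ 0.7019

P(sprinkler running | wet lawn, ¬overnight rain) ≈ 0.7019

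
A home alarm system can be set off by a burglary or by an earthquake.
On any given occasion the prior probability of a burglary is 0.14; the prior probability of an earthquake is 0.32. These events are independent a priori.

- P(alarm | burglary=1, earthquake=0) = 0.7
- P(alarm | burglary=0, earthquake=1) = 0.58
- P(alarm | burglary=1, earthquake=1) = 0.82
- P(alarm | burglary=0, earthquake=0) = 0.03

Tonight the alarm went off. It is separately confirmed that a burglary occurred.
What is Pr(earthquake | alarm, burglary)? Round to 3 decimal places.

Pr(earthquake | alarm, burglary) ≈ 0.355

P(alarm | burglary) = 0.7×0.68 + 0.82×0.32 = 0.476000 + 0.262400 = 0.738400
The earthquake-present share is 0.82×0.32 = 0.262400.
So P(earthquake | alarm, burglary) = 0.262400/0.738400 ≈ 0.355.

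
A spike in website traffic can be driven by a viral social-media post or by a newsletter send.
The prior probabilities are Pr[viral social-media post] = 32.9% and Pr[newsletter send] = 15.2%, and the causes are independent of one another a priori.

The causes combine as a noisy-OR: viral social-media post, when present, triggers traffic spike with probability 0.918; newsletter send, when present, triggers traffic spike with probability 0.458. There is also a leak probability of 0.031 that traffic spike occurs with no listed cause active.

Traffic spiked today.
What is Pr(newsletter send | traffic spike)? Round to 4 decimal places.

Pr(newsletter send | traffic spike) ≈ 0.2597

Under noisy-OR, P(traffic spike | causes) = 1 − (1−0.031)·∏(1−qᵢ) over the active causes.
Numerator (weight on configurations with newsletter send): 0.048426 + 0.047854 = 0.096280
Denominator P(traffic spike): 0.031*0.671*0.848 + 0.474802*0.671*0.152 + 0.920542*0.329*0.848 + 0.956934*0.329*0.152 = 0.370743
Posterior = 0.096280 / 0.370743 ≈ 0.2597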